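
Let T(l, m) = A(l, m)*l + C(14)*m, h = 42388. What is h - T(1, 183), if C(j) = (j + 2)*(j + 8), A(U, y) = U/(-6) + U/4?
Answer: -264337/12 ≈ -22028.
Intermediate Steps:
A(U, y) = U/12 (A(U, y) = U*(-1/6) + U*(1/4) = -U/6 + U/4 = U/12)
C(j) = (2 + j)*(8 + j)
T(l, m) = 352*m + l**2/12 (T(l, m) = (l/12)*l + (16 + 14**2 + 10*14)*m = l**2/12 + (16 + 196 + 140)*m = l**2/12 + 352*m = 352*m + l**2/12)
h - T(1, 183) = 42388 - (352*183 + (1/12)*1**2) = 42388 - (64416 + (1/12)*1) = 42388 - (64416 + 1/12) = 42388 - 1*772993/12 = 42388 - 772993/12 = -264337/12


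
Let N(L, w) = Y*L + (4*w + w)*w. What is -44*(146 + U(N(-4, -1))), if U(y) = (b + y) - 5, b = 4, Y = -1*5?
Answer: -7480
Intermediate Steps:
Y = -5
N(L, w) = -5*L + 5*w**2 (N(L, w) = -5*L + (4*w + w)*w = -5*L + (5*w)*w = -5*L + 5*w**2)
U(y) = -1 + y (U(y) = (4 + y) - 5 = -1 + y)
-44*(146 + U(N(-4, -1))) = -44*(146 + (-1 + (-5*(-4) + 5*(-1)**2))) = -44*(146 + (-1 + (20 + 5*1))) = -44*(146 + (-1 + (20 + 5))) = -44*(146 + (-1 + 25)) = -44*(146 + 24) = -44*170 = -7480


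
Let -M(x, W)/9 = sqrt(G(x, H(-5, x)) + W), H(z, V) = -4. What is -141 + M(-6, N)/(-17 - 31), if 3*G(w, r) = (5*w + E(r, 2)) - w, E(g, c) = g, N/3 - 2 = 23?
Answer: -141 + sqrt(591)/16 ≈ -139.48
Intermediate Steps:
N = 75 (N = 6 + 3*23 = 6 + 69 = 75)
G(w, r) = r/3 + 4*w/3 (G(w, r) = ((5*w + r) - w)/3 = ((r + 5*w) - w)/3 = (r + 4*w)/3 = r/3 + 4*w/3)
M(x, W) = -9*sqrt(-4/3 + W + 4*x/3) (M(x, W) = -9*sqrt(((1/3)*(-4) + 4*x/3) + W) = -9*sqrt((-4/3 + 4*x/3) + W) = -9*sqrt(-4/3 + W + 4*x/3))
-141 + M(-6, N)/(-17 - 31) = -141 + (-3*sqrt(-12 + 9*75 + 12*(-6)))/(-17 - 31) = -141 - 3*sqrt(-12 + 675 - 72)/(-48) = -141 - 3*sqrt(591)*(-1/48) = -141 + sqrt(591)/16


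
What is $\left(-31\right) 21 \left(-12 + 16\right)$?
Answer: $-2604$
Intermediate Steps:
$\left(-31\right) 21 \left(-12 + 16\right) = \left(-651\right) 4 = -2604$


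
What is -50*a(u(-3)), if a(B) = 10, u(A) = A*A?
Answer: -500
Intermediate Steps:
u(A) = A²
-50*a(u(-3)) = -50*10 = -500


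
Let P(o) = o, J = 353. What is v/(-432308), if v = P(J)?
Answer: -353/432308 ≈ -0.00081655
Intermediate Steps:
v = 353
v/(-432308) = 353/(-432308) = 353*(-1/432308) = -353/432308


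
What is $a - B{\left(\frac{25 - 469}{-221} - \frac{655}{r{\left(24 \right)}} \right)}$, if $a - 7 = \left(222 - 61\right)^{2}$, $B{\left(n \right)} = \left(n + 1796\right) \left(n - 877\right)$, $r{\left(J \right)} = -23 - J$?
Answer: $\frac{171125267299432}{107889769} \approx 1.5861 \cdot 10^{6}$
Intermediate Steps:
$B{\left(n \right)} = \left(-877 + n\right) \left(1796 + n\right)$ ($B{\left(n \right)} = \left(1796 + n\right) \left(-877 + n\right) = \left(-877 + n\right) \left(1796 + n\right)$)
$a = 25928$ ($a = 7 + \left(222 - 61\right)^{2} = 7 + 161^{2} = 7 + 25921 = 25928$)
$a - B{\left(\frac{25 - 469}{-221} - \frac{655}{r{\left(24 \right)}} \right)} = 25928 - \left(-1575092 + \left(\frac{25 - 469}{-221} - \frac{655}{-23 - 24}\right)^{2} + 919 \left(\frac{25 - 469}{-221} - \frac{655}{-23 - 24}\right)\right) = 25928 - \left(-1575092 + \left(\left(-444\right) \left(- \frac{1}{221}\right) - \frac{655}{-23 - 24}\right)^{2} + 919 \left(\left(-444\right) \left(- \frac{1}{221}\right) - \frac{655}{-23 - 24}\right)\right) = 25928 - \left(-1575092 + \left(\frac{444}{221} - \frac{655}{-47}\right)^{2} + 919 \left(\frac{444}{221} - \frac{655}{-47}\right)\right) = 25928 - \left(-1575092 + \left(\frac{444}{221} - - \frac{655}{47}\right)^{2} + 919 \left(\frac{444}{221} - - \frac{655}{47}\right)\right) = 25928 - \left(-1575092 + \left(\frac{444}{221} + \frac{655}{47}\right)^{2} + 919 \left(\frac{444}{221} + \frac{655}{47}\right)\right) = 25928 - \left(-1575092 + \left(\frac{165623}{10387}\right)^{2} + 919 \cdot \frac{165623}{10387}\right) = 25928 - \left(-1575092 + \frac{27430978129}{107889769} + \frac{152207537}{10387}\right) = 25928 - - \frac{168327901368800}{107889769} = 25928 + \frac{168327901368800}{107889769} = \frac{171125267299432}{107889769}$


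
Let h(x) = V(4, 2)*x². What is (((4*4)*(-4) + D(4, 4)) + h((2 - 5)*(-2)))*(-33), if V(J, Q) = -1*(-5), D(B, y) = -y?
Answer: -3696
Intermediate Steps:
V(J, Q) = 5
h(x) = 5*x²
(((4*4)*(-4) + D(4, 4)) + h((2 - 5)*(-2)))*(-33) = (((4*4)*(-4) - 1*4) + 5*((2 - 5)*(-2))²)*(-33) = ((16*(-4) - 4) + 5*(-3*(-2))²)*(-33) = ((-64 - 4) + 5*6²)*(-33) = (-68 + 5*36)*(-33) = (-68 + 180)*(-33) = 112*(-33) = -3696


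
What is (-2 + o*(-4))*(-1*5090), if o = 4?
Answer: 91620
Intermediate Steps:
(-2 + o*(-4))*(-1*5090) = (-2 + 4*(-4))*(-1*5090) = (-2 - 16)*(-5090) = -18*(-5090) = 91620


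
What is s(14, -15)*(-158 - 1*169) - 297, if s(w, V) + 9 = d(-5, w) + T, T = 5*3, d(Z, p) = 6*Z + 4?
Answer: 6243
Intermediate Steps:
d(Z, p) = 4 + 6*Z
T = 15
s(w, V) = -20 (s(w, V) = -9 + ((4 + 6*(-5)) + 15) = -9 + ((4 - 30) + 15) = -9 + (-26 + 15) = -9 - 11 = -20)
s(14, -15)*(-158 - 1*169) - 297 = -20*(-158 - 1*169) - 297 = -20*(-158 - 169) - 297 = -20*(-327) - 297 = 6540 - 297 = 6243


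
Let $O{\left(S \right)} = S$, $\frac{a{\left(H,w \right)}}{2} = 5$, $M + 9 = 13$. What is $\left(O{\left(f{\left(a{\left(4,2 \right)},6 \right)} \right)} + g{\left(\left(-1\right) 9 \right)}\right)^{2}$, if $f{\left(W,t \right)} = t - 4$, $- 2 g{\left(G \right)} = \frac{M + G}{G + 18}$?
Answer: $\frac{1681}{324} \approx 5.1883$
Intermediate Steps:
$M = 4$ ($M = -9 + 13 = 4$)
$a{\left(H,w \right)} = 10$ ($a{\left(H,w \right)} = 2 \cdot 5 = 10$)
$g{\left(G \right)} = - \frac{4 + G}{2 \left(18 + G\right)}$ ($g{\left(G \right)} = - \frac{\left(4 + G\right) \frac{1}{G + 18}}{2} = - \frac{\left(4 + G\right) \frac{1}{18 + G}}{2} = - \frac{\frac{1}{18 + G} \left(4 + G\right)}{2} = - \frac{4 + G}{2 \left(18 + G\right)}$)
$f{\left(W,t \right)} = -4 + t$ ($f{\left(W,t \right)} = t - 4 = -4 + t$)
$\left(O{\left(f{\left(a{\left(4,2 \right)},6 \right)} \right)} + g{\left(\left(-1\right) 9 \right)}\right)^{2} = \left(\left(-4 + 6\right) + \frac{-4 - \left(-1\right) 9}{2 \left(18 - 9\right)}\right)^{2} = \left(2 + \frac{-4 - -9}{2 \left(18 - 9\right)}\right)^{2} = \left(2 + \frac{-4 + 9}{2 \cdot 9}\right)^{2} = \left(2 + \frac{1}{2} \cdot \frac{1}{9} \cdot 5\right)^{2} = \left(2 + \frac{5}{18}\right)^{2} = \left(\frac{41}{18}\right)^{2} = \frac{1681}{324}$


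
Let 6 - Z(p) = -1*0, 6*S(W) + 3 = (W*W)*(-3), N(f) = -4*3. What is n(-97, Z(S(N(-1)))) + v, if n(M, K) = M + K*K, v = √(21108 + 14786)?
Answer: -61 + √35894 ≈ 128.46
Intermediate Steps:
N(f) = -12
S(W) = -½ - W²/2 (S(W) = -½ + ((W*W)*(-3))/6 = -½ + (W²*(-3))/6 = -½ + (-3*W²)/6 = -½ - W²/2)
v = √35894 ≈ 189.46
Z(p) = 6 (Z(p) = 6 - (-1)*0 = 6 - 1*0 = 6 + 0 = 6)
n(M, K) = M + K²
n(-97, Z(S(N(-1)))) + v = (-97 + 6²) + √35894 = (-97 + 36) + √35894 = -61 + √35894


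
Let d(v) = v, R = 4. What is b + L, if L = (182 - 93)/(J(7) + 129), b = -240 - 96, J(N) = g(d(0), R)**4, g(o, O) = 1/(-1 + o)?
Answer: -43591/130 ≈ -335.32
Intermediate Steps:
J(N) = 1 (J(N) = (1/(-1 + 0))**4 = (1/(-1))**4 = (-1)**4 = 1)
b = -336
L = 89/130 (L = (182 - 93)/(1 + 129) = 89/130 ≈ 0.68462)
b + L = -336 + 89/130 = -43591/130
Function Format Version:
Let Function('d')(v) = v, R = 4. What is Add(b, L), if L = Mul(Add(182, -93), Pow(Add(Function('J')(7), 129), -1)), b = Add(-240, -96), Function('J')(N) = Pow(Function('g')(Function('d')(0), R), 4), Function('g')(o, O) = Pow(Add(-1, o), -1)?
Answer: Rational(-43591, 130) ≈ -335.32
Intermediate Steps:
Function('J')(N) = 1 (Function('J')(N) = Pow(Pow(Add(-1, 0), -1), 4) = Pow(Pow(-1, -1), 4) = Pow(-1, 4) = 1)
b = -336
L = Rational(89, 130) (L = Mul(Add(182, -93), Pow(Add(1, 129), -1)) = Mul(89, Pow(130, -1)) = Mul(89, Rational(1, 130)) = Rational(89, 130) ≈ 0.68462)
Add(b, L) = Add(-336, Rational(89, 130)) = Rational(-43591, 130)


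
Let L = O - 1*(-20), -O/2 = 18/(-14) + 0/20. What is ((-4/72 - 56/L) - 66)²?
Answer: 9498256681/2022084 ≈ 4697.3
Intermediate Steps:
O = 18/7 (O = -2*(18/(-14) + 0/20) = -2*(18*(-1/14) + 0*(1/20)) = -2*(-9/7 + 0) = -2*(-9/7) = 18/7 ≈ 2.5714)
L = 158/7 (L = 18/7 - 1*(-20) = 18/7 + 20 = 158/7 ≈ 22.571)
((-4/72 - 56/L) - 66)² = ((-4/72 - 56/158/7) - 66)² = ((-4*1/72 - 56*7/158) - 66)² = ((-1/18 - 196/79) - 66)² = (-3607/1422 - 66)² = (-97459/1422)² = 9498256681/2022084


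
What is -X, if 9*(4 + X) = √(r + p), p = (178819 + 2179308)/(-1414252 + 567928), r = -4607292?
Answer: 4 - I*√91667800966647115/1269486 ≈ 4.0 - 238.5*I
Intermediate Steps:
p = -2358127/846324 (p = 2358127/(-846324) = 2358127*(-1/846324) = -2358127/846324 ≈ -2.7863)
X = -4 + I*√91667800966647115/1269486 (X = -4 + √(-4607292 - 2358127/846324)/9 = -4 + √(-3899264152735/846324)/9 = -4 + (I*√91667800966647115/141054)/9 = -4 + I*√91667800966647115/1269486 ≈ -4.0 + 238.5*I)
-X = -(-4 + I*√91667800966647115/1269486) = 4 - I*√91667800966647115/1269486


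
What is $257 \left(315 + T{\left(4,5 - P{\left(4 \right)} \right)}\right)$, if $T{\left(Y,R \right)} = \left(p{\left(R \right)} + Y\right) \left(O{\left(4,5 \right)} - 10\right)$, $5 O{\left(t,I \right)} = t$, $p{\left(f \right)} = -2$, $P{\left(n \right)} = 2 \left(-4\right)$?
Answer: $\frac{381131}{5} \approx 76226.0$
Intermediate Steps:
$P{\left(n \right)} = -8$
$O{\left(t,I \right)} = \frac{t}{5}$
$T{\left(Y,R \right)} = \frac{92}{5} - \frac{46 Y}{5}$ ($T{\left(Y,R \right)} = \left(-2 + Y\right) \left(\frac{1}{5} \cdot 4 - 10\right) = \left(-2 + Y\right) \left(\frac{4}{5} - 10\right) = \left(-2 + Y\right) \left(- \frac{46}{5}\right) = \frac{92}{5} - \frac{46 Y}{5}$)
$257 \left(315 + T{\left(4,5 - P{\left(4 \right)} \right)}\right) = 257 \left(315 + \left(\frac{92}{5} - \frac{184}{5}\right)\right) = 257 \left(315 - \frac{92}{5}\right) = 257 \cdot \frac{1483}{5} = \frac{381131}{5}$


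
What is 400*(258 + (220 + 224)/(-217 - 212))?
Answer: 14698400/143 ≈ 1.0279e+5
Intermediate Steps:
400*(258 + (220 + 224)/(-217 - 212)) = 400*(258 + 444/(-429)) = 400*(258 + 444*(-1/429)) = 400*(258 - 148/143) = 400*(36746/143) = 14698400/143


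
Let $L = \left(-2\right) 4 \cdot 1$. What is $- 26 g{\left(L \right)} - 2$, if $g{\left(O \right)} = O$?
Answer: $206$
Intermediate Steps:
$L = -8$ ($L = \left(-8\right) 1 = -8$)
$- 26 g{\left(L \right)} - 2 = \left(-26\right) \left(-8\right) - 2 = 208 - 2 = 206$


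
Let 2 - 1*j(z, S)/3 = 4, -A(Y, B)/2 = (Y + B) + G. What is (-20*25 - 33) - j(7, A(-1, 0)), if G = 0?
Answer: -527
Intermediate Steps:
A(Y, B) = -2*B - 2*Y (A(Y, B) = -2*((Y + B) + 0) = -2*((B + Y) + 0) = -2*(B + Y) = -2*B - 2*Y)
j(z, S) = -6 (j(z, S) = 6 - 3*4 = 6 - 12 = -6)
(-20*25 - 33) - j(7, A(-1, 0)) = (-20*25 - 33) - 1*(-6) = (-500 - 33) + 6 = -533 + 6 = -527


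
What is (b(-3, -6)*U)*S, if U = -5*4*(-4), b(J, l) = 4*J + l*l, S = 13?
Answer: 24960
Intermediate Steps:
b(J, l) = l² + 4*J (b(J, l) = 4*J + l² = l² + 4*J)
U = 80 (U = -20*(-4) = 80)
(b(-3, -6)*U)*S = (((-6)² + 4*(-3))*80)*13 = ((36 - 12)*80)*13 = (24*80)*13 = 1920*13 = 24960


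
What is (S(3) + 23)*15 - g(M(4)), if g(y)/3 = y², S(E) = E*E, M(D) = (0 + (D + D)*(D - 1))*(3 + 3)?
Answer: -61728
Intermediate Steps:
M(D) = 12*D*(-1 + D) (M(D) = (0 + (2*D)*(-1 + D))*6 = (0 + 2*D*(-1 + D))*6 = (2*D*(-1 + D))*6 = 12*D*(-1 + D))
S(E) = E²
g(y) = 3*y²
(S(3) + 23)*15 - g(M(4)) = (3² + 23)*15 - 3*(12*4*(-1 + 4))² = (9 + 23)*15 - 3*(12*4*3)² = 32*15 - 3*144² = 480 - 3*20736 = 480 - 1*62208 = 480 - 62208 = -61728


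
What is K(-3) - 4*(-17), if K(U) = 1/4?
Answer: 273/4 ≈ 68.250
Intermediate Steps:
K(U) = ¼
K(-3) - 4*(-17) = ¼ - 4*(-17) = ¼ + 68 = 273/4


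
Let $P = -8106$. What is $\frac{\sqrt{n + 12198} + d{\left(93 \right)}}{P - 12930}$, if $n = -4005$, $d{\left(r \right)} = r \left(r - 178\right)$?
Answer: $\frac{2635}{7012} - \frac{\sqrt{8193}}{21036} \approx 0.37148$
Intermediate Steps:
$d{\left(r \right)} = r \left(-178 + r\right)$
$\frac{\sqrt{n + 12198} + d{\left(93 \right)}}{P - 12930} = \frac{\sqrt{-4005 + 12198} + 93 \left(-178 + 93\right)}{-8106 - 12930} = \frac{\sqrt{8193} + 93 \left(-85\right)}{-21036} = \left(\sqrt{8193} - 7905\right) \left(- \frac{1}{21036}\right) = \left(-7905 + \sqrt{8193}\right) \left(- \frac{1}{21036}\right) = \frac{2635}{7012} - \frac{\sqrt{8193}}{21036}$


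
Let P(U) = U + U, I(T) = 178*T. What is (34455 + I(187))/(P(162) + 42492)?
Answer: 67741/42816 ≈ 1.5821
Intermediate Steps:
P(U) = 2*U
(34455 + I(187))/(P(162) + 42492) = (34455 + 178*187)/(2*162 + 42492) = (34455 + 33286)/(324 + 42492) = 67741/42816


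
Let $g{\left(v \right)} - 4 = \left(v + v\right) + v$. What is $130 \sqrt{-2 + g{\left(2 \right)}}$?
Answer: $260 \sqrt{2} \approx 367.7$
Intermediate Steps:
$g{\left(v \right)} = 4 + 3 v$ ($g{\left(v \right)} = 4 + \left(\left(v + v\right) + v\right) = 4 + \left(2 v + v\right) = 4 + 3 v$)
$130 \sqrt{-2 + g{\left(2 \right)}} = 130 \sqrt{-2 + \left(4 + 3 \cdot 2\right)} = 130 \sqrt{-2 + \left(4 + 6\right)} = 130 \sqrt{-2 + 10} = 130 \sqrt{8} = 130 \cdot 2 \sqrt{2} = 260 \sqrt{2}$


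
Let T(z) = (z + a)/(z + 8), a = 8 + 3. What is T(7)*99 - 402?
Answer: -1416/5 ≈ -283.20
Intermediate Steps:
a = 11
T(z) = (11 + z)/(8 + z) (T(z) = (z + 11)/(z + 8) = (11 + z)/(8 + z))
T(7)*99 - 402 = ((11 + 7)/(8 + 7))*99 - 402 = (18/15)*99 - 402 = ((1/15)*18)*99 - 402 = (6/5)*99 - 402 = 594/5 - 402 = -1416/5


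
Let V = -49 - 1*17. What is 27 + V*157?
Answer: -10335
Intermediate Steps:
V = -66 (V = -49 - 17 = -66)
27 + V*157 = 27 - 66*157 = 27 - 10362 = -10335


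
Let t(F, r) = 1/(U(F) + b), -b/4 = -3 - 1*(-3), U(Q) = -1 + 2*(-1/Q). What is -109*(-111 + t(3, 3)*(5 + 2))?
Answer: 62784/5 ≈ 12557.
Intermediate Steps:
U(Q) = -1 - 2/Q
b = 0 (b = -4*(-3 - 1*(-3)) = -4*(-3 + 3) = -4*0 = 0)
t(F, r) = F/(-2 - F) (t(F, r) = 1/((-2 - F)/F + 0) = 1/((-2 - F)/F) = F/(-2 - F))
-109*(-111 + t(3, 3)*(5 + 2)) = -109*(-111 + (-1*3/(2 + 3))*(5 + 2)) = -109*(-111 - 1*3/5*7) = -109*(-111 - 1*3*⅕*7) = -109*(-111 - ⅗*7) = -109*(-111 - 21/5) = -109*(-576/5) = 62784/5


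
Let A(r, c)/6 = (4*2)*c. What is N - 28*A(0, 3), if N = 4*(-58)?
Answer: -4264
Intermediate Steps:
A(r, c) = 48*c (A(r, c) = 6*((4*2)*c) = 6*(8*c) = 48*c)
N = -232
N - 28*A(0, 3) = -232 - 1344*3 = -232 - 28*144 = -232 - 4032 = -4264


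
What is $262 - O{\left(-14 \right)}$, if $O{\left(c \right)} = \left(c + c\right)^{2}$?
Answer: $-522$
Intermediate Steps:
$O{\left(c \right)} = 4 c^{2}$ ($O{\left(c \right)} = \left(2 c\right)^{2} = 4 c^{2}$)
$262 - O{\left(-14 \right)} = 262 - 4 \left(-14\right)^{2} = 262 - 4 \cdot 196 = 262 - 784 = -522$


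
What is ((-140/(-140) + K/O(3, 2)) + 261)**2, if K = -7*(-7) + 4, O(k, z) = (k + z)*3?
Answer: 15864289/225 ≈ 70508.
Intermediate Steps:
O(k, z) = 3*k + 3*z
K = 53 (K = 49 + 4 = 53)
((-140/(-140) + K/O(3, 2)) + 261)**2 = ((-140/(-140) + 53/(3*3 + 3*2)) + 261)**2 = ((-140*(-1/140) + 53/(9 + 6)) + 261)**2 = ((1 + 53/15) + 261)**2 = (68/15 + 261)**2 = (3983/15)**2 = 15864289/225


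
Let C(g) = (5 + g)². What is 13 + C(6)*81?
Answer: 9814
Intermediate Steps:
13 + C(6)*81 = 13 + (5 + 6)²*81 = 13 + 11²*81 = 13 + 121*81 = 13 + 9801 = 9814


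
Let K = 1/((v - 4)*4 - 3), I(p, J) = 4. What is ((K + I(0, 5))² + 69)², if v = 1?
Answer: 361228036/50625 ≈ 7135.4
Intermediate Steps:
K = -1/15 (K = 1/((1 - 4)*4 - 3) = 1/(-3*4 - 3) = 1/(-12 - 3) = 1/(-15) = -1/15 ≈ -0.066667)
((K + I(0, 5))² + 69)² = ((-1/15 + 4)² + 69)² = ((59/15)² + 69)² = (3481/225 + 69)² = (19006/225)² = 361228036/50625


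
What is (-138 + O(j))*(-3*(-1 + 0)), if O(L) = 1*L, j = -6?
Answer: -432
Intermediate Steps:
O(L) = L
(-138 + O(j))*(-3*(-1 + 0)) = (-138 - 6)*(-3*(-1 + 0)) = -(-432)*(-1) = -144*3 = -432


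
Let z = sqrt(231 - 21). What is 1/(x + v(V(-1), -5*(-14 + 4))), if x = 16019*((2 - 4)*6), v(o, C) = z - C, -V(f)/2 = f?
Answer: -96139/18485414537 - sqrt(210)/36970829074 ≈ -5.2012e-6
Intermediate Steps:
V(f) = -2*f
z = sqrt(210) ≈ 14.491
v(o, C) = sqrt(210) - C
x = -192228 (x = 16019*(-2*6) = 16019*(-12) = -192228)
1/(x + v(V(-1), -5*(-14 + 4))) = 1/(-192228 + (sqrt(210) - (-5)*(-14 + 4))) = 1/(-192228 + (sqrt(210) - (-5)*(-10))) = 1/(-192228 + (sqrt(210) - 1*50)) = 1/(-192228 + (sqrt(210) - 50)) = 1/(-192228 + (-50 + sqrt(210))) = 1/(-192278 + sqrt(210))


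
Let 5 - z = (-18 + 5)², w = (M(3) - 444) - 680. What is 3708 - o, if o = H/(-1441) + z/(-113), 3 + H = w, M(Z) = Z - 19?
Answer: 603419281/162833 ≈ 3705.8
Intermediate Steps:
M(Z) = -19 + Z
w = -1140 (w = ((-19 + 3) - 444) - 680 = (-16 - 444) - 680 = -460 - 680 = -1140)
H = -1143 (H = -3 - 1140 = -1143)
z = -164 (z = 5 - (-18 + 5)² = 5 - 1*(-13)² = 5 - 1*169 = 5 - 169 = -164)
o = 365483/162833 (o = -1143/(-1441) - 164/(-113) = -1143*(-1/1441) - 164*(-1/113) = 1143/1441 + 164/113 = 365483/162833 ≈ 2.2445)
3708 - o = 3708 - 1*365483/162833 = 3708 - 365483/162833 = 603419281/162833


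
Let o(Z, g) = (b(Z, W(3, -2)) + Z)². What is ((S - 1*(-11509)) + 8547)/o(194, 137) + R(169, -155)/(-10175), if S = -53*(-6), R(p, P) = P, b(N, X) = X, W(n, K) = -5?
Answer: 42568441/72692235 ≈ 0.58560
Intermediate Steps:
o(Z, g) = (-5 + Z)²
S = 318
((S - 1*(-11509)) + 8547)/o(194, 137) + R(169, -155)/(-10175) = ((318 - 1*(-11509)) + 8547)/((-5 + 194)²) - 155/(-10175) = ((318 + 11509) + 8547)/(189²) - 155*(-1/10175) = (11827 + 8547)/35721 + 31/2035 = 20374*(1/35721) + 31/2035 = 20374/35721 + 31/2035 = 42568441/72692235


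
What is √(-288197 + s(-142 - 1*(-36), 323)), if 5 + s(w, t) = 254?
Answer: 2*I*√71987 ≈ 536.61*I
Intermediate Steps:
s(w, t) = 249 (s(w, t) = -5 + 254 = 249)
√(-288197 + s(-142 - 1*(-36), 323)) = √(-288197 + 249) = √(-287948) = 2*I*√71987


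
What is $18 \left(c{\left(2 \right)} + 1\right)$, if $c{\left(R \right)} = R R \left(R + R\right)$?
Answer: $306$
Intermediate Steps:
$c{\left(R \right)} = 2 R^{3}$ ($c{\left(R \right)} = R^{2} \cdot 2 R = 2 R^{3}$)
$18 \left(c{\left(2 \right)} + 1\right) = 18 \left(2 \cdot 2^{3} + 1\right) = 18 \left(2 \cdot 8 + 1\right) = 18 \left(16 + 1\right) = 18 \cdot 17 = 306$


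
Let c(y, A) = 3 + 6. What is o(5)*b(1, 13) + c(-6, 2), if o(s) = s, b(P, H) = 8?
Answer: 49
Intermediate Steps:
c(y, A) = 9
o(5)*b(1, 13) + c(-6, 2) = 5*8 + 9 = 40 + 9 = 49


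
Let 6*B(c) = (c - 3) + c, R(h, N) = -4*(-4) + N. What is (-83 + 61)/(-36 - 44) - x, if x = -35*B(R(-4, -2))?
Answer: 17533/120 ≈ 146.11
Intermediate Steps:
R(h, N) = 16 + N
B(c) = -½ + c/3 (B(c) = ((c - 3) + c)/6 = ((-3 + c) + c)/6 = (-3 + 2*c)/6 = -½ + c/3)
x = -875/6 (x = -35*(-½ + (16 - 2)/3) = -35*(-½ + (⅓)*14) = -35*(-½ + 14/3) = -35*25/6 = -875/6 ≈ -145.83)
(-83 + 61)/(-36 - 44) - x = (-83 + 61)/(-36 - 44) - 1*(-875/6) = -22/(-80) + 875/6 = -22*(-1/80) + 875/6 = 11/40 + 875/6 = 17533/120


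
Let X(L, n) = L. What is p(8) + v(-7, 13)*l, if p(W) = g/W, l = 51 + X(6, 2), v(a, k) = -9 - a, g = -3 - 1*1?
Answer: -229/2 ≈ -114.50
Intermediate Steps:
g = -4 (g = -3 - 1 = -4)
l = 57 (l = 51 + 6 = 57)
p(W) = -4/W
p(8) + v(-7, 13)*l = -4/8 + (-9 - 1*(-7))*57 = -4*1/8 + (-9 + 7)*57 = -1/2 - 2*57 = -1/2 - 114 = -229/2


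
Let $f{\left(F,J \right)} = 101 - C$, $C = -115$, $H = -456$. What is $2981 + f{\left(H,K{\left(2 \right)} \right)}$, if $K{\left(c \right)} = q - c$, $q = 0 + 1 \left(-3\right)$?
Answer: $3197$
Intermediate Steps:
$q = -3$ ($q = 0 - 3 = -3$)
$K{\left(c \right)} = -3 - c$
$f{\left(F,J \right)} = 216$ ($f{\left(F,J \right)} = 101 - -115 = 101 + 115 = 216$)
$2981 + f{\left(H,K{\left(2 \right)} \right)} = 2981 + 216 = 3197$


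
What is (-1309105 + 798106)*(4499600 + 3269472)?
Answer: -3969988022928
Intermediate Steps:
(-1309105 + 798106)*(4499600 + 3269472) = -510999*7769072 = -3969988022928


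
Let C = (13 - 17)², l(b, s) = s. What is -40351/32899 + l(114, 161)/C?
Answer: 4651123/526384 ≈ 8.8360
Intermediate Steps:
C = 16 (C = (-4)² = 16)
-40351/32899 + l(114, 161)/C = -40351/32899 + 161/16 = 4651123/526384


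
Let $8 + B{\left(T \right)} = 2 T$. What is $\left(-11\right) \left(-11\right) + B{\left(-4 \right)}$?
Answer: $105$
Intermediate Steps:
$B{\left(T \right)} = -8 + 2 T$
$\left(-11\right) \left(-11\right) + B{\left(-4 \right)} = \left(-11\right) \left(-11\right) + \left(-8 + 2 \left(-4\right)\right) = 121 - 16 = 105$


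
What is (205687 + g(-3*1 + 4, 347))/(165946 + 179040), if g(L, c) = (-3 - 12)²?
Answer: 102956/172493 ≈ 0.59687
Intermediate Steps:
g(L, c) = 225 (g(L, c) = (-15)² = 225)
(205687 + g(-3*1 + 4, 347))/(165946 + 179040) = (205687 + 225)/(165946 + 179040) = 205912/344986 = 205912*(1/344986) = 102956/172493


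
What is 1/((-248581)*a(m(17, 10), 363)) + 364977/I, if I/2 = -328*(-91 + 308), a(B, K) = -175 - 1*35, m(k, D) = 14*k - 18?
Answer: -1360895204387/530790037680 ≈ -2.5639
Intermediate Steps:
m(k, D) = -18 + 14*k
a(B, K) = -210 (a(B, K) = -175 - 35 = -210)
I = -142352 (I = 2*(-328*(-91 + 308)) = 2*(-328*217) = 2*(-71176) = -142352)
1/((-248581)*a(m(17, 10), 363)) + 364977/I = 1/(-248581*(-210)) + 364977/(-142352) = -1/248581*(-1/210) + 364977*(-1/142352) = 1/52202010 - 364977/142352 = -1360895204387/530790037680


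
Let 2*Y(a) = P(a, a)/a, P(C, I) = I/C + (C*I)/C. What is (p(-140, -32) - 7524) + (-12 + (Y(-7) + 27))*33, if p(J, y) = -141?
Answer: -50091/7 ≈ -7155.9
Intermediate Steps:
P(C, I) = I + I/C (P(C, I) = I/C + I = I + I/C)
Y(a) = (1 + a)/(2*a) (Y(a) = ((a + a/a)/a)/2 = ((a + 1)/a)/2 = ((1 + a)/a)/2 = (1 + a)/(2*a))
(p(-140, -32) - 7524) + (-12 + (Y(-7) + 27))*33 = (-141 - 7524) + (-12 + ((1/2)*(1 - 7)/(-7) + 27))*33 = -7665 + (-12 + ((1/2)*(-1/7)*(-6) + 27))*33 = -7665 + (-12 + (3/7 + 27))*33 = -7665 + (-12 + 192/7)*33 = -7665 + (108/7)*33 = -7665 + 3564/7 = -50091/7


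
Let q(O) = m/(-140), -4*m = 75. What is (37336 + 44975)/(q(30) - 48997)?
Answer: -9218832/5487649 ≈ -1.6799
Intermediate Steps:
m = -75/4 (m = -1/4*75 = -75/4 ≈ -18.750)
q(O) = 15/112 (q(O) = -75/4/(-140) = -75/4*(-1/140) = 15/112)
(37336 + 44975)/(q(30) - 48997) = (37336 + 44975)/(15/112 - 48997) = 82311/(-5487649/112) = 82311*(-112/5487649) = -9218832/5487649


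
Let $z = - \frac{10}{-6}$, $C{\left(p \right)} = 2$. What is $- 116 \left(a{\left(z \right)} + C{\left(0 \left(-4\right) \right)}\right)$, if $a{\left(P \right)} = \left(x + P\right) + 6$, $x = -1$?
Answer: $- \frac{3016}{3} \approx -1005.3$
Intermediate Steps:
$z = \frac{5}{3}$ ($z = \left(-10\right) \left(- \frac{1}{6}\right) = \frac{5}{3} \approx 1.6667$)
$a{\left(P \right)} = 5 + P$ ($a{\left(P \right)} = \left(-1 + P\right) + 6 = 5 + P$)
$- 116 \left(a{\left(z \right)} + C{\left(0 \left(-4\right) \right)}\right) = - 116 \left(\left(5 + \frac{5}{3}\right) + 2\right) = - 116 \left(\frac{20}{3} + 2\right) = \left(-116\right) \frac{26}{3} = - \frac{3016}{3}$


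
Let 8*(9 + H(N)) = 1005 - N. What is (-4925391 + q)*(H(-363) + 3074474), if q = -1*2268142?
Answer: -22117495528988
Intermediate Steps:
H(N) = 933/8 - N/8 (H(N) = -9 + (1005 - N)/8 = -9 + (1005/8 - N/8) = 933/8 - N/8)
q = -2268142
(-4925391 + q)*(H(-363) + 3074474) = (-4925391 - 2268142)*((933/8 - 1/8*(-363)) + 3074474) = -7193533*((933/8 + 363/8) + 3074474) = -7193533*(162 + 3074474) = -7193533*3074636 = -22117495528988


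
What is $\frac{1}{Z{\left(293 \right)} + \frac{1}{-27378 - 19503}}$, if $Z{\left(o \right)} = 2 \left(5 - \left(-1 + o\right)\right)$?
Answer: $- \frac{46881}{26909695} \approx -0.0017422$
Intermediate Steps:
$Z{\left(o \right)} = 12 - 2 o$ ($Z{\left(o \right)} = 2 \left(6 - o\right) = 12 - 2 o$)
$\frac{1}{Z{\left(293 \right)} + \frac{1}{-27378 - 19503}} = \frac{1}{\left(12 - 586\right) + \frac{1}{-27378 - 19503}} = \frac{1}{-574 + \frac{1}{-27378 - 19503}} = \frac{1}{-574 + \frac{1}{-46881}} = \frac{1}{-574 - \frac{1}{46881}} = \frac{1}{- \frac{26909695}{46881}} = - \frac{46881}{26909695}$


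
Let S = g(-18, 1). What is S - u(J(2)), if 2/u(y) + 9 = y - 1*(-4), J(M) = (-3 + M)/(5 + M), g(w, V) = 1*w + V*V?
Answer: -299/18 ≈ -16.611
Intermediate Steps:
g(w, V) = w + V²
S = -17 (S = -18 + 1² = -18 + 1 = -17)
J(M) = (-3 + M)/(5 + M)
u(y) = 2/(-5 + y) (u(y) = 2/(-9 + (y - 1*(-4))) = 2/(-9 + (y + 4)) = 2/(-9 + (4 + y)) = 2/(-5 + y))
S - u(J(2)) = -17 - 2/(-5 + (-3 + 2)/(5 + 2)) = -17 - 2/(-5 - 1/7) = -17 - 2/(-5 + (⅐)*(-1)) = -17 - 2/(-5 - ⅐) = -17 - 2/(-36/7) = -17 - 2*(-7)/36 = -17 - 1*(-7/18) = -17 + 7/18 = -299/18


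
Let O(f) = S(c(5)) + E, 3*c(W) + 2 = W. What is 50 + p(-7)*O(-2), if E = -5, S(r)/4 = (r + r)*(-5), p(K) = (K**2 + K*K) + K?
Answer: -4045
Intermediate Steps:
c(W) = -2/3 + W/3
p(K) = K + 2*K**2 (p(K) = (K**2 + K**2) + K = 2*K**2 + K = K + 2*K**2)
S(r) = -40*r (S(r) = 4*((r + r)*(-5)) = 4*((2*r)*(-5)) = 4*(-10*r) = -40*r)
O(f) = -45 (O(f) = -40*(-2/3 + (1/3)*5) - 5 = -40*(-2/3 + 5/3) - 5 = -40*1 - 5 = -40 - 5 = -45)
50 + p(-7)*O(-2) = 50 - 7*(1 + 2*(-7))*(-45) = 50 - 7*(1 - 14)*(-45) = 50 - 7*(-13)*(-45) = 50 + 91*(-45) = 50 - 4095 = -4045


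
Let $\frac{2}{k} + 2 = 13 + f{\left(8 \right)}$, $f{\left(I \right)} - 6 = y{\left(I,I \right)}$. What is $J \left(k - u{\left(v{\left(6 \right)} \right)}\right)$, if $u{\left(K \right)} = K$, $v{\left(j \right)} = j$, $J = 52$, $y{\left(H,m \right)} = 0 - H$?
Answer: $- \frac{2704}{9} \approx -300.44$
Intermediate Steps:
$y{\left(H,m \right)} = - H$
$f{\left(I \right)} = 6 - I$
$k = \frac{2}{9}$ ($k = \frac{2}{-2 + \left(13 + \left(6 - 8\right)\right)} = \frac{2}{-2 + \left(13 - 2\right)} = \frac{2}{-2 + 11} = \frac{2}{9} \approx 0.22222$)
$J \left(k - u{\left(v{\left(6 \right)} \right)}\right) = 52 \left(\frac{2}{9} - 6\right) = 52 \left(- \frac{52}{9}\right) = - \frac{2704}{9}$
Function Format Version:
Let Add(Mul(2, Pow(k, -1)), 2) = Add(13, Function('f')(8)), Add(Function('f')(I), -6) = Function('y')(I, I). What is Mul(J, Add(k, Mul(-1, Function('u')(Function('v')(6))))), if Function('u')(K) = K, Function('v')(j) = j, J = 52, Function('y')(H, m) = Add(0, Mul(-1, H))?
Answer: Rational(-2704, 9) ≈ -300.44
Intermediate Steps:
Function('y')(H, m) = Mul(-1, H)
Function('f')(I) = Add(6, Mul(-1, I))
k = Rational(2, 9) (k = Mul(2, Pow(Add(-2, Add(13, Add(6, Mul(-1, 8)))), -1)) = Mul(2, Pow(Add(-2, Add(13, Add(6, -8))), -1)) = Mul(2, Pow(Add(-2, Add(13, -2)), -1)) = Mul(2, Pow(Add(-2, 11), -1)) = Mul(2, Pow(9, -1)) = Mul(2, Rational(1, 9)) = Rational(2, 9) ≈ 0.22222)
Mul(J, Add(k, Mul(-1, Function('u')(Function('v')(6))))) = Mul(52, Add(Rational(2, 9), Mul(-1, 6))) = Mul(52, Add(Rational(2, 9), -6)) = Mul(52, Rational(-52, 9)) = Rational(-2704, 9)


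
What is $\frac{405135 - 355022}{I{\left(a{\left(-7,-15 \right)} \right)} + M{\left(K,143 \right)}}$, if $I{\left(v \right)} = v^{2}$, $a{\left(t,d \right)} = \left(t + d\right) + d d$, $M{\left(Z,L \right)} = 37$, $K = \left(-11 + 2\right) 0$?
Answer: $\frac{50113}{41246} \approx 1.215$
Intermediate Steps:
$K = 0$ ($K = \left(-9\right) 0 = 0$)
$a{\left(t,d \right)} = d + t + d^{2}$ ($a{\left(t,d \right)} = \left(d + t\right) + d^{2} = d + t + d^{2}$)
$\frac{405135 - 355022}{I{\left(a{\left(-7,-15 \right)} \right)} + M{\left(K,143 \right)}} = \frac{405135 - 355022}{\left(-15 - 7 + \left(-15\right)^{2}\right)^{2} + 37} = \frac{50113}{\left(-15 - 7 + 225\right)^{2} + 37} = \frac{50113}{203^{2} + 37} = \frac{50113}{41209 + 37} = \frac{50113}{41246}$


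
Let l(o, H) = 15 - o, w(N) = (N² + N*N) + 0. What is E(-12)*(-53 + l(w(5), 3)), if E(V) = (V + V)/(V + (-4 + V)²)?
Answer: 528/61 ≈ 8.6557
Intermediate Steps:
E(V) = 2*V/(V + (-4 + V)²) (E(V) = (2*V)/(V + (-4 + V)²) = 2*V/(V + (-4 + V)²))
w(N) = 2*N² (w(N) = (N² + N²) + 0 = 2*N² + 0 = 2*N²)
E(-12)*(-53 + l(w(5), 3)) = (2*(-12)/(-12 + (-4 - 12)²))*(-53 + (15 - 2*5²)) = (2*(-12)/(-12 + (-16)²))*(-53 + (15 - 2*25)) = (2*(-12)/(-12 + 256))*(-53 + (15 - 1*50)) = (2*(-12)/244)*(-53 + (15 - 50)) = (2*(-12)*(1/244))*(-53 - 35) = -6/61*(-88) = 528/61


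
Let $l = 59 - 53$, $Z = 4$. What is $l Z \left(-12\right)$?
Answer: $-288$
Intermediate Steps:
$l = 6$
$l Z \left(-12\right) = 6 \cdot 4 \left(-12\right) = 24 \left(-12\right) = -288$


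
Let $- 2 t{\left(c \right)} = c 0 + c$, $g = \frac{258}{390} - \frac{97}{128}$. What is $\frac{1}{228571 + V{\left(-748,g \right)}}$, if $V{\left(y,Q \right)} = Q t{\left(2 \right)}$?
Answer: $\frac{8320}{1901711521} \approx 4.375 \cdot 10^{-6}$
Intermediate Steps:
$g = - \frac{801}{8320}$ ($g = 258 \cdot \frac{1}{390} - \frac{97}{128} = \frac{43}{65} - \frac{97}{128} = - \frac{801}{8320} \approx -0.096274$)
$t{\left(c \right)} = - \frac{c}{2}$ ($t{\left(c \right)} = - \frac{c 0 + c}{2} = - \frac{0 + c}{2} = - \frac{c}{2}$)
$V{\left(y,Q \right)} = - Q$ ($V{\left(y,Q \right)} = Q \left(\left(- \frac{1}{2}\right) 2\right) = Q \left(-1\right) = - Q$)
$\frac{1}{228571 + V{\left(-748,g \right)}} = \frac{1}{228571 - - \frac{801}{8320}} = \frac{1}{228571 + \frac{801}{8320}} = \frac{1}{\frac{1901711521}{8320}} = \frac{8320}{1901711521}$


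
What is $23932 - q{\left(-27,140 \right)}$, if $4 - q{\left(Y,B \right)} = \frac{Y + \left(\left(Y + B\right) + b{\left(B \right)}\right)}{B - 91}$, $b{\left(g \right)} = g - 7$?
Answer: $\frac{1172691}{49} \approx 23932.0$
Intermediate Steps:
$b{\left(g \right)} = -7 + g$ ($b{\left(g \right)} = g - 7 = -7 + g$)
$q{\left(Y,B \right)} = 4 - \frac{-7 + 2 B + 2 Y}{-91 + B}$ ($q{\left(Y,B \right)} = 4 - \frac{Y + \left(\left(Y + B\right) + \left(-7 + B\right)\right)}{B - 91} = 4 - \frac{Y + \left(\left(B + Y\right) + \left(-7 + B\right)\right)}{-91 + B} = 4 - \frac{Y + \left(-7 + Y + 2 B\right)}{-91 + B} = 4 - \frac{-7 + 2 B + 2 Y}{-91 + B}$)
$23932 - q{\left(-27,140 \right)} = 23932 - \frac{-357 - -54 + 2 \cdot 140}{-91 + 140} = 23932 - \frac{-357 + 54 + 280}{49} = 23932 - \frac{1}{49} \left(-23\right) = 23932 - - \frac{23}{49} = 23932 + \frac{23}{49} = \frac{1172691}{49}$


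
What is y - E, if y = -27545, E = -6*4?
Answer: -27521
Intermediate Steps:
E = -24
y - E = -27545 - 1*(-24) = -27545 + 24 = -27521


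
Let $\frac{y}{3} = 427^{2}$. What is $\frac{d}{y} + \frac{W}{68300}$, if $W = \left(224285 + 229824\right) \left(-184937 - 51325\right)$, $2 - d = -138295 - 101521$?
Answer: $- \frac{29342754036274673}{18679606050} \approx -1.5708 \cdot 10^{6}$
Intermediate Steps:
$d = 239818$ ($d = 2 - \left(-138295 - 101521\right) = 2 - -239816 = 2 + 239816 = 239818$)
$y = 546987$ ($y = 3 \cdot 427^{2} = 3 \cdot 182329 = 546987$)
$W = -107288700558$ ($W = 454109 \left(-236262\right) = -107288700558$)
$\frac{d}{y} + \frac{W}{68300} = \frac{239818}{546987} - \frac{107288700558}{68300} = 239818 \cdot \frac{1}{546987} - \frac{53644350279}{34150} = \frac{239818}{546987} - \frac{53644350279}{34150} = - \frac{29342754036274673}{18679606050}$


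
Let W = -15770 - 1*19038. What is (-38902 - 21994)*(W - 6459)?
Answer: 2512995232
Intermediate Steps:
W = -34808 (W = -15770 - 19038 = -34808)
(-38902 - 21994)*(W - 6459) = (-38902 - 21994)*(-34808 - 6459) = -60896*(-41267) = 2512995232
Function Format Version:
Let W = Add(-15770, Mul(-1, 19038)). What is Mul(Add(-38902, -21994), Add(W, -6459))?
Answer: 2512995232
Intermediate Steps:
W = -34808 (W = Add(-15770, -19038) = -34808)
Mul(Add(-38902, -21994), Add(W, -6459)) = Mul(Add(-38902, -21994), Add(-34808, -6459)) = Mul(-60896, -41267) = 2512995232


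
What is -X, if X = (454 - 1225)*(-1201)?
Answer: -925971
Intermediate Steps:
X = 925971 (X = -771*(-1201) = 925971)
-X = -1*925971 = -925971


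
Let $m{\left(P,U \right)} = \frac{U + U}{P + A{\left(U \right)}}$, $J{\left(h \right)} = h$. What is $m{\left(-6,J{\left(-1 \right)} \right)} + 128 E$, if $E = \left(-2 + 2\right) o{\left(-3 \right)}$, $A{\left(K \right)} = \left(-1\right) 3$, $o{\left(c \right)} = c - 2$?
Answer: $\frac{2}{9} \approx 0.22222$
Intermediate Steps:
$o{\left(c \right)} = -2 + c$
$A{\left(K \right)} = -3$
$E = 0$ ($E = \left(-2 + 2\right) \left(-2 - 3\right) = 0 \left(-5\right) = 0$)
$m{\left(P,U \right)} = \frac{2 U}{-3 + P}$ ($m{\left(P,U \right)} = \frac{U + U}{P - 3} = \frac{2 U}{-3 + P}$)
$m{\left(-6,J{\left(-1 \right)} \right)} + 128 E = 2 \left(-1\right) \frac{1}{-3 - 6} + 128 \cdot 0 = 2 \left(-1\right) \frac{1}{-9} + 0 = 2 \left(-1\right) \left(- \frac{1}{9}\right) + 0 = \frac{2}{9} + 0 = \frac{2}{9}$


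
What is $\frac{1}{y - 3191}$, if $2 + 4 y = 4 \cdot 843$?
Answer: $- \frac{2}{4697} \approx -0.0004258$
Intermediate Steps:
$y = \frac{1685}{2}$ ($y = - \frac{1}{2} + \frac{4 \cdot 843}{4} = - \frac{1}{2} + \frac{1}{4} \cdot 3372 = - \frac{1}{2} + 843 = \frac{1685}{2} \approx 842.5$)
$\frac{1}{y - 3191} = \frac{1}{\frac{1685}{2} - 3191} = \frac{1}{- \frac{4697}{2}} = - \frac{2}{4697}$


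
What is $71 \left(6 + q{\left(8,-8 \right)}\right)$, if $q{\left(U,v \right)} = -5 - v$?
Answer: $639$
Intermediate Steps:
$71 \left(6 + q{\left(8,-8 \right)}\right) = 71 \left(6 - -3\right) = 71 \left(6 + \left(-5 + 8\right)\right) = 71 \left(6 + 3\right) = 71 \cdot 9 = 639$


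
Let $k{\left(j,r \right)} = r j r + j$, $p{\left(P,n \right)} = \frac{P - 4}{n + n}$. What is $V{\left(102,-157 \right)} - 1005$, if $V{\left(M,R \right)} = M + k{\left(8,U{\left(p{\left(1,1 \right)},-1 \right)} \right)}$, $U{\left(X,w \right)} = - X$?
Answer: $-877$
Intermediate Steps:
$p{\left(P,n \right)} = \frac{-4 + P}{2 n}$
$k{\left(j,r \right)} = j + j r^{2}$ ($k{\left(j,r \right)} = j r r + j = j r^{2} + j = j + j r^{2}$)
$V{\left(M,R \right)} = 26 + M$ ($V{\left(M,R \right)} = M + 8 \left(1 + \left(- \frac{-4 + 1}{2 \cdot 1}\right)^{2}\right) = M + 8 \left(1 + \left(- \frac{1 \left(-3\right)}{2}\right)^{2}\right) = M + 8 \left(1 + \left(\left(-1\right) \left(- \frac{3}{2}\right)\right)^{2}\right) = M + 8 \left(1 + \left(\frac{3}{2}\right)^{2}\right) = M + 8 \left(1 + \frac{9}{4}\right) = M + 8 \cdot \frac{13}{4} = M + 26 = 26 + M$)
$V{\left(102,-157 \right)} - 1005 = \left(26 + 102\right) - 1005 = 128 - 1005 = -877$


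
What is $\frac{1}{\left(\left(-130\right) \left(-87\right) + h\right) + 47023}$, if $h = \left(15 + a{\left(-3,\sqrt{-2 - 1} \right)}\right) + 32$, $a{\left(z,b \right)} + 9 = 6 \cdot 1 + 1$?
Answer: $\frac{1}{58378} \approx 1.713 \cdot 10^{-5}$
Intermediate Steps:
$a{\left(z,b \right)} = -2$ ($a{\left(z,b \right)} = -9 + \left(6 \cdot 1 + 1\right) = -9 + \left(6 + 1\right) = -9 + 7 = -2$)
$h = 45$ ($h = \left(15 - 2\right) + 32 = 13 + 32 = 45$)
$\frac{1}{\left(\left(-130\right) \left(-87\right) + h\right) + 47023} = \frac{1}{\left(\left(-130\right) \left(-87\right) + 45\right) + 47023} = \frac{1}{\left(11310 + 45\right) + 47023} = \frac{1}{11355 + 47023} = \frac{1}{58378}$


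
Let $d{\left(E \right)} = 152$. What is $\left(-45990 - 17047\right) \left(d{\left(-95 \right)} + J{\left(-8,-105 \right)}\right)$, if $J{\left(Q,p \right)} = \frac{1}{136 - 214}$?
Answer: $- \frac{57484895}{6} \approx -9.5808 \cdot 10^{6}$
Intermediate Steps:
$J{\left(Q,p \right)} = - \frac{1}{78}$ ($J{\left(Q,p \right)} = \frac{1}{-78} = - \frac{1}{78}$)
$\left(-45990 - 17047\right) \left(d{\left(-95 \right)} + J{\left(-8,-105 \right)}\right) = \left(-45990 - 17047\right) \left(152 - \frac{1}{78}\right) = \left(-63037\right) \frac{11855}{78} = - \frac{57484895}{6}$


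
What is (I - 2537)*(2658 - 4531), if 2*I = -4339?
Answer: 17630549/2 ≈ 8.8153e+6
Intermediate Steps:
I = -4339/2 (I = (½)*(-4339) = -4339/2 ≈ -2169.5)
(I - 2537)*(2658 - 4531) = (-4339/2 - 2537)*(2658 - 4531) = -9413/2*(-1873) = 17630549/2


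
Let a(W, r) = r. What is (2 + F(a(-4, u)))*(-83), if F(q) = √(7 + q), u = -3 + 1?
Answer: -166 - 83*√5 ≈ -351.59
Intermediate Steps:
u = -2
(2 + F(a(-4, u)))*(-83) = (2 + √(7 - 2))*(-83) = (2 + √5)*(-83) = -166 - 83*√5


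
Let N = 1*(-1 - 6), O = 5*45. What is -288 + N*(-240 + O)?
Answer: -183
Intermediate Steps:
O = 225
N = -7 (N = 1*(-7) = -7)
-288 + N*(-240 + O) = -288 - 7*(-240 + 225) = -288 - 7*(-15) = -288 + 105 = -183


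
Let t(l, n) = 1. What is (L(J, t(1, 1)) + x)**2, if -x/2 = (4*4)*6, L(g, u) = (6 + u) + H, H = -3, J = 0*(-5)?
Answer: 35344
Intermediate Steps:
J = 0
L(g, u) = 3 + u (L(g, u) = (6 + u) - 3 = 3 + u)
x = -192 (x = -2*4*4*6 = -32*6 = -2*96 = -192)
(L(J, t(1, 1)) + x)**2 = ((3 + 1) - 192)**2 = (4 - 192)**2 = (-188)**2 = 35344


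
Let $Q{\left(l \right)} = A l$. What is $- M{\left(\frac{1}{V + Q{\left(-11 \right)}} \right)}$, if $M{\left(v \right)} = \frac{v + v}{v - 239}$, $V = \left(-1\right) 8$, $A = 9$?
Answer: $- \frac{1}{12787} \approx -7.8204 \cdot 10^{-5}$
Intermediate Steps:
$V = -8$
$Q{\left(l \right)} = 9 l$
$M{\left(v \right)} = \frac{2 v}{-239 + v}$
$- M{\left(\frac{1}{V + Q{\left(-11 \right)}} \right)} = - \frac{2}{\left(-8 + 9 \left(-11\right)\right) \left(-239 + \frac{1}{-8 + 9 \left(-11\right)}\right)} = - \frac{2}{\left(-8 - 99\right) \left(-239 + \frac{1}{-8 - 99}\right)} = - \frac{2}{\left(-107\right) \left(-239 + \frac{1}{-107}\right)} = - \frac{2 \left(-1\right)}{107 \left(-239 - \frac{1}{107}\right)} = - \frac{2 \left(-1\right)}{107 \left(- \frac{25574}{107}\right)} = - \frac{2 \left(-1\right) \left(-107\right)}{107 \cdot 25574} = \left(-1\right) \frac{1}{12787} = - \frac{1}{12787}$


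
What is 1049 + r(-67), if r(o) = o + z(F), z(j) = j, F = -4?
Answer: 978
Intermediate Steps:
r(o) = -4 + o (r(o) = o - 4 = -4 + o)
1049 + r(-67) = 1049 + (-4 - 67) = 1049 - 71 = 978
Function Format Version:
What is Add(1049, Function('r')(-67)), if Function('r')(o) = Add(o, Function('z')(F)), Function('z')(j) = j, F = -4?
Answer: 978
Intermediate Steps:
Function('r')(o) = Add(-4, o) (Function('r')(o) = Add(o, -4) = Add(-4, o))
Add(1049, Function('r')(-67)) = Add(1049, Add(-4, -67)) = Add(1049, -71) = 978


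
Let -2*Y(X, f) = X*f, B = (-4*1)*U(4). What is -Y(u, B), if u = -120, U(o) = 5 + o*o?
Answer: 5040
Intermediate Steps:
U(o) = 5 + o**2
B = -84 (B = (-4*1)*(5 + 4**2) = -4*(5 + 16) = -4*21 = -84)
Y(X, f) = -X*f/2
-Y(u, B) = -(-1)*(-120)*(-84)/2 = -1*(-5040) = 5040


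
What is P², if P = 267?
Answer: 71289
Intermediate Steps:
P² = 267² = 71289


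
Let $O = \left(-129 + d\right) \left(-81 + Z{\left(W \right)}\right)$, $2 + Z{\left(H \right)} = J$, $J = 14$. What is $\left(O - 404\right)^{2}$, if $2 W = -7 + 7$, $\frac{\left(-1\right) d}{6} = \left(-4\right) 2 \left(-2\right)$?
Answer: $228644641$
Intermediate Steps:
$d = -96$ ($d = - 6 \left(-4\right) 2 \left(-2\right) = - 6 \left(\left(-8\right) \left(-2\right)\right) = \left(-6\right) 16 = -96$)
$W = 0$ ($W = \frac{-7 + 7}{2} = \frac{1}{2} \cdot 0 = 0$)
$Z{\left(H \right)} = 12$ ($Z{\left(H \right)} = -2 + 14 = 12$)
$O = 15525$ ($O = \left(-129 - 96\right) \left(-81 + 12\right) = \left(-225\right) \left(-69\right) = 15525$)
$\left(O - 404\right)^{2} = \left(15525 - 404\right)^{2} = 15121^{2} = 228644641$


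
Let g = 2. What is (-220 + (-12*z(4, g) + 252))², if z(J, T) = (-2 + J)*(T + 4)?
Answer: 12544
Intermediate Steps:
z(J, T) = (-2 + J)*(4 + T)
(-220 + (-12*z(4, g) + 252))² = (-220 + (-12*(-8 - 2*2 + 4*4 + 4*2) + 252))² = (-220 + (-12*(-8 - 4 + 16 + 8) + 252))² = (-220 + (-12*12 + 252))² = (-220 + (-144 + 252))² = (-220 + 108)² = (-112)² = 12544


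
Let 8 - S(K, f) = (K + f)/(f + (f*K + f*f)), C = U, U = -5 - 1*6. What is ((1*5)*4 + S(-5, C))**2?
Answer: 21492496/27225 ≈ 789.44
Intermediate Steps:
U = -11 (U = -5 - 6 = -11)
C = -11
S(K, f) = 8 - (K + f)/(f + f**2 + K*f) (S(K, f) = 8 - (K + f)/(f + (f*K + f*f)) = 8 - (K + f)/(f + (K*f + f**2)) = 8 - (K + f)/(f + (f**2 + K*f)) = 8 - (K + f)/(f + f**2 + K*f))
((1*5)*4 + S(-5, C))**2 = ((1*5)*4 + (-1*(-5) + 7*(-11) + 8*(-11)**2 + 8*(-5)*(-11))/((-11)*(1 - 5 - 11)))**2 = (5*4 - 1/11*(5 - 77 + 8*121 + 440)/(-15))**2 = (20 - 1/11*(-1/15)*(5 - 77 + 968 + 440))**2 = (20 - 1/11*(-1/15)*1336)**2 = (20 + 1336/165)**2 = (4636/165)**2 = 21492496/27225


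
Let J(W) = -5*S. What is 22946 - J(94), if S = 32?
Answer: 23106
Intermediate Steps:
J(W) = -160 (J(W) = -5*32 = -160)
22946 - J(94) = 22946 - 1*(-160) = 22946 + 160 = 23106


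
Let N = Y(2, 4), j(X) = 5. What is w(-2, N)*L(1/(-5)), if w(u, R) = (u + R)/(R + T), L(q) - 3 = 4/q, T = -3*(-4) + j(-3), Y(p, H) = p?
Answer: 0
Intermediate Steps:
N = 2
T = 17 (T = -3*(-4) + 5 = 12 + 5 = 17)
L(q) = 3 + 4/q
w(u, R) = (R + u)/(17 + R) (w(u, R) = (u + R)/(R + 17) = (R + u)/(17 + R))
w(-2, N)*L(1/(-5)) = ((2 - 2)/(17 + 2))*(3 + 4/(1/(-5))) = (0/19)*(3 + 4/(-⅕)) = ((1/19)*0)*(3 + 4*(-5)) = 0*(3 - 20) = 0*(-17) = 0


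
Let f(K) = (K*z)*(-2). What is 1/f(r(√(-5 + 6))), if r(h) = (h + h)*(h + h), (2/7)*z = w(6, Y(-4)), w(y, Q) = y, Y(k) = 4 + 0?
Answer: -1/168 ≈ -0.0059524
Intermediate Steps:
Y(k) = 4
z = 21 (z = (7/2)*6 = 21)
r(h) = 4*h² (r(h) = (2*h)*(2*h) = 4*h²)
f(K) = -42*K (f(K) = (K*21)*(-2) = (21*K)*(-2) = -42*K)
1/f(r(√(-5 + 6))) = 1/(-168*(√(-5 + 6))²) = 1/(-168*(√1)²) = 1/(-168*1²) = 1/(-168) = -1/168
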